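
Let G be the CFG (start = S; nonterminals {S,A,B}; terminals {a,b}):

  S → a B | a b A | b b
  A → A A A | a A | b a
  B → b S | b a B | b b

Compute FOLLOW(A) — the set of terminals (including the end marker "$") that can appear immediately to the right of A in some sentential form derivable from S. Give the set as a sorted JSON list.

FIRST iteration:
[1]
  A via A→a A: +{a}
  A via A→b a: +{b}
  B via B→b S: +{b}
  S via S→a B: +{a}
  S via S→b b: +{b}
  FIRST[S]={a,b}  FIRST[A]={a,b}  FIRST[B]={b}
[2] (stable)
  FIRST[S]={a,b}  FIRST[A]={a,b}  FIRST[B]={b}

FOLLOW iteration:
FOLLOW(S) := {$}
[1]
  A→A A A: FOLLOW(A) ⊇ FIRST(A) = {a,b}; new: +{a,b}
  S→a B: FOLLOW(B) ⊇ FOLLOW(S) ⊇ {$}; new: +{$}
  S→a b A: FOLLOW(A) ⊇ FOLLOW(S) ⊇ {$}; new: +{$}
  S: {$}  A: {$,a,b}  B: {$}
[2] — fixpoint
  S: {$}  A: {$,a,b}  B: {$}

FOLLOW(A) = ["$", "a", "b"]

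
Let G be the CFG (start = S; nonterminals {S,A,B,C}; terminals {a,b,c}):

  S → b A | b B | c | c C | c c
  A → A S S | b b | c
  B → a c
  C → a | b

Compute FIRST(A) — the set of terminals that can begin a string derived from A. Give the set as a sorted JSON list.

FIRST sets, iterate to fixpoint:
round 1:
  A via A→b b: +{b}
  A via A→c: +{c}
  B via B→a c: +{a}
  C via C→a: +{a}
  C via C→b: +{b}
  S via S→b A: +{b}
  S via S→c: +{c}
  FIRST(S)={b,c}  FIRST(A)={b,c}  FIRST(B)={a}  FIRST(C)={a,b}
round 2: done
  FIRST(S)={b,c}  FIRST(A)={b,c}  FIRST(B)={a}  FIRST(C)={a,b}

FIRST(A) = ["b", "c"]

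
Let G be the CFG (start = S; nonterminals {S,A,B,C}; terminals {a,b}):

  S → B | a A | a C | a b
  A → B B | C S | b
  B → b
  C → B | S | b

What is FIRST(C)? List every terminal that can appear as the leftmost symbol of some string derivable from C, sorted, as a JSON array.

FIRST sets, iterate to fixpoint:
[1]
  A via A→b: +{b}
  B via B→b: +{b}
  C via C→B: +{b}
  S via S→B: +{b}
  S via S→a A: +{a}
  S: {a,b}  A: {b}  B: {b}  C: {b}
[2]
  C via C→S: +{a}
  S: {a,b}  A: {b}  B: {b}  C: {a,b}
[3]
  A via A→C S: +{a}
  S: {a,b}  A: {a,b}  B: {b}  C: {a,b}
[4] (stable)
  S: {a,b}  A: {a,b}  B: {b}  C: {a,b}

FIRST(C) = ["a", "b"]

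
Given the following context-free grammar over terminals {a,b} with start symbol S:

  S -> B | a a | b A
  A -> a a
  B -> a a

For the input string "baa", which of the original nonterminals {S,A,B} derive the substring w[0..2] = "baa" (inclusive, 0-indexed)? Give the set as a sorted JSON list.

CNF form of G:
  S -> T0 T0 | T1 A
  A -> T0 T0
  B -> T0 T0
  T0 -> a
  T1 -> b

CYK fill (cells [i..j] with 0 ≤ i ≤ j ≤ 2 only):
  T[0,0] 'b' = {T1}  orig:{}
  T[1,1] 'a' = {T0}  orig:{}
  T[2,2] 'a' = {T0}  orig:{}
  T[0,1] 'ba' = ∅
  T[1,2] 'aa' = {A,B,S}
  T[0,2] 'baa' = {S}

Original NTs in T[0,2] deriving "baa": ["S"]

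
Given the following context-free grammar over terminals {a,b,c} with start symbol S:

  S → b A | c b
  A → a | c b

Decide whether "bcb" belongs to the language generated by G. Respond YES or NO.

Convert to CNF:
  S -> T0 T1 | T1 A
  A -> T0 T1 | a
  T0 -> c
  T1 -> b

CYK table (by increasing span):
  [0..0]={T1}  "b"  orig:{}
  [1..1]={T0}  "c"  orig:{}
  [2..2]={T1}  "b"  orig:{}
  [0..1]=∅  "bc"
  [1..2]={A,S}  "cb"
  [0..2]={S}  "bcb"

S ∈ T[0,2] ⇒ YES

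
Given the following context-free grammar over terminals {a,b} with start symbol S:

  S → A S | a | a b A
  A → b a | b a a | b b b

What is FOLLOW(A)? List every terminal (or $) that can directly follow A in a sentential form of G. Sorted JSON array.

FIRST iteration:
iter 1:
  A via A→b a: +{b}
  S via S→A S: +{b}
  S via S→a: +{a}
  FIRST[S]={a,b}  FIRST[A]={b}
iter 2: done
  FIRST[S]={a,b}  FIRST[A]={b}

FOLLOW sets:
seed FOLLOW(S) with $
iter 1:
  S→A S: FOLLOW(A) ⊇ FIRST(S) = {a,b}; new: +{a,b}
  S→a b A: FOLLOW(A) ⊇ FOLLOW(S) ⊇ {$}; new: +{$}
  S: {$}  A: {$,a,b}
iter 2: (no change)
  S: {$}  A: {$,a,b}

FOLLOW(A) = ["$", "a", "b"]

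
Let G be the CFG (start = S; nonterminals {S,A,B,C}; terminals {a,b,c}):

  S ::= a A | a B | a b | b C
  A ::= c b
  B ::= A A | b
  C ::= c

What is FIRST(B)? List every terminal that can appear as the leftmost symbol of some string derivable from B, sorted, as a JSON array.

FIRST sets, iterate to fixpoint:
iter 1:
  A via A→c b: +{c}
  B via B→A A: +{c}
  B via B→b: +{b}
  C via C→c: +{c}
  S via S→a A: +{a}
  S via S→b C: +{b}
  FIRST(S)={a,b}  FIRST(A)={c}  FIRST(B)={b,c}  FIRST(C)={c}
iter 2: — fixpoint
  FIRST(S)={a,b}  FIRST(A)={c}  FIRST(B)={b,c}  FIRST(C)={c}

FIRST(B) = ["b", "c"]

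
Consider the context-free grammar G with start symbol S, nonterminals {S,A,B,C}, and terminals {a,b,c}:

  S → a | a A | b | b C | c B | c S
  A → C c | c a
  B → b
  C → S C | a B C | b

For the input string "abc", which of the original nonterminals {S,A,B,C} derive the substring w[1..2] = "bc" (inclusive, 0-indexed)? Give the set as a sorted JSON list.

Convert to CNF:
  S -> T0 B | T0 S | T1 A | T2 C | a | b
  A -> C T0 | T0 T1
  B -> b
  C -> S C | T1 X3 | b
  T0 -> c
  T1 -> a
  T2 -> b
  X3 -> B C

Fill CYK table bottom-up — only the sub-triangle for w[1..2]:
  T[1,1] 'b' = {B,C,S,T2}  orig:{B,C,S}
  T[2,2] 'c' = {T0}  orig:{}
  T[1,2] 'bc' = {A}

Original NTs in T[1,2] deriving "bc": ["A"]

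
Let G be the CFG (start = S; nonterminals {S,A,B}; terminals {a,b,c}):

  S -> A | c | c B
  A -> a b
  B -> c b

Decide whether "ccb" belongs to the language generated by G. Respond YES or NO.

CNF form of G:
  S -> T0 T1 | T2 B | c
  A -> T0 T1
  B -> T2 T1
  T0 -> a
  T1 -> b
  T2 -> c

CYK table (by increasing span):
  T[0,0] 'c' = {S,T2}  orig:{S}
  T[1,1] 'c' = {S,T2}  orig:{S}
  T[2,2] 'b' = {T1}  orig:{}
  T[0,1] 'cc' = ∅
  T[1,2] 'cb' = {B}
  T[0,2] 'ccb' = {S}

S ∈ T[0,2] ⇒ YES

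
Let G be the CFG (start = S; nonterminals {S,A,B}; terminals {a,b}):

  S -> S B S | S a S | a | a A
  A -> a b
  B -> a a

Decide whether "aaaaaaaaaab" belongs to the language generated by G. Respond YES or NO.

CNF form of G:
  S -> S X2 | S X3 | T0 A | a
  A -> T0 T1
  B -> T0 T0
  T0 -> a
  T1 -> b
  X2 -> B S
  X3 -> T0 S

CYK fill:
  [0..0]={S,T0}  "a"  orig:{S}
  [1..1]={S,T0}  "a"  orig:{S}
  [2..2]={S,T0}  "a"  orig:{S}
  [3..3]={S,T0}  "a"  orig:{S}
  [4..4]={S,T0}  "a"  orig:{S}
  [5..5]={S,T0}  "a"  orig:{S}
  [6..6]={S,T0}  "a"  orig:{S}
  [7..7]={S,T0}  "a"  orig:{S}
  [8..8]={S,T0}  "a"  orig:{S}
  [9..9]={S,T0}  "a"  orig:{S}
  [10..10]={T1}  "b"  orig:{}
  [0..1]={B,X3}  "aa"  orig:{B}
  [1..2]={B,X3}  "aa"  orig:{B}
  [2..3]={B,X3}  "aa"  orig:{B}
  [3..4]={B,X3}  "aa"  orig:{B}
  [4..5]={B,X3}  "aa"  orig:{B}
  [5..6]={B,X3}  "aa"  orig:{B}
  [6..7]={B,X3}  "aa"  orig:{B}
  [7..8]={B,X3}  "aa"  orig:{B}
  [8..9]={B,X3}  "aa"  orig:{B}
  [9..10]={A}  "ab"
  [0..2]={S,X2}  "aaa"  orig:{S}
  [1..3]={S,X2}  "aaa"  orig:{S}
  [2..4]={S,X2}  "aaa"  orig:{S}
  [3..5]={S,X2}  "aaa"  orig:{S}
  [4..6]={S,X2}  "aaa"  orig:{S}
  [5..7]={S,X2}  "aaa"  orig:{S}
  [6..8]={S,X2}  "aaa"  orig:{S}
  [7..9]={S,X2}  "aaa"  orig:{S}
  [8..10]={S}  "aab"
  [0..3]={S,X3}  "aaaa"  orig:{S}
  [1..4]={S,X3}  "aaaa"  orig:{S}
  [2..5]={S,X3}  "aaaa"  orig:{S}
  [3..6]={S,X3}  "aaaa"  orig:{S}
  [4..7]={S,X3}  "aaaa"  orig:{S}
  [5..8]={S,X3}  "aaaa"  orig:{S}
  [6..9]={S,X3}  "aaaa"  orig:{S}
  [7..10]={X3}  "aaab"  orig:{}
  [0..4]={S,X2,X3}  "aaaaa"  orig:{S}
  [1..5]={S,X2,X3}  "aaaaa"  orig:{S}
  [2..6]={S,X2,X3}  "aaaaa"  orig:{S}
  [3..7]={S,X2,X3}  "aaaaa"  orig:{S}
  [4..8]={S,X2,X3}  "aaaaa"  orig:{S}
  [5..9]={S,X2,X3}  "aaaaa"  orig:{S}
  [6..10]={S,X2}  "aaaab"  orig:{S}
  [0..5]={S,X2,X3}  "aaaaaa"  orig:{S}
  [1..6]={S,X2,X3}  "aaaaaa"  orig:{S}
  [2..7]={S,X2,X3}  "aaaaaa"  orig:{S}
  [3..8]={S,X2,X3}  "aaaaaa"  orig:{S}
  [4..9]={S,X2,X3}  "aaaaaa"  orig:{S}
  [5..10]={S,X3}  "aaaaab"  orig:{S}
  [0..6]={S,X2,X3}  "aaaaaaa"  orig:{S}
  [1..7]={S,X2,X3}  "aaaaaaa"  orig:{S}
  [2..8]={S,X2,X3}  "aaaaaaa"  orig:{S}
  [3..9]={S,X2,X3}  "aaaaaaa"  orig:{S}
  [4..10]={S,X2,X3}  "aaaaaab"  orig:{S}
  [0..7]={S,X2,X3}  "aaaaaaaa"  orig:{S}
  [1..8]={S,X2,X3}  "aaaaaaaa"  orig:{S}
  [2..9]={S,X2,X3}  "aaaaaaaa"  orig:{S}
  [3..10]={S,X2,X3}  "aaaaaaab"  orig:{S}
  [0..8]={S,X2,X3}  "aaaaaaaaa"  orig:{S}
  [1..9]={S,X2,X3}  "aaaaaaaaa"  orig:{S}
  [2..10]={S,X2,X3}  "aaaaaaaab"  orig:{S}
  [0..9]={S,X2,X3}  "aaaaaaaaaa"  orig:{S}
  [1..10]={S,X2,X3}  "aaaaaaaaab"  orig:{S}
  [0..10]={S,X2,X3}  "aaaaaaaaaab"  orig:{S}

S ∈ T[0,10] ⇒ YES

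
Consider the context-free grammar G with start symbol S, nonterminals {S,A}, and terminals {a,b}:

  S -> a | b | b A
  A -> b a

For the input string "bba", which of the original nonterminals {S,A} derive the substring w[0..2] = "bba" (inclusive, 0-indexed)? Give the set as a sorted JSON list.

Convert to CNF:
  S -> T0 A | a | b
  A -> T0 T1
  T0 -> b
  T1 -> a

Fill CYK table bottom-up, restricted to cells inside w[0..2]:
  cell(0,0) b: {S,T0}  orig:{S}
  cell(1,1) b: {S,T0}  orig:{S}
  cell(2,2) a: {S,T1}  orig:{S}
  cell(0,1) bb: ∅
  cell(1,2) ba: {A}
  cell(0,2) bba: {S}

Original NTs in T[0,2] deriving "bba": ["S"]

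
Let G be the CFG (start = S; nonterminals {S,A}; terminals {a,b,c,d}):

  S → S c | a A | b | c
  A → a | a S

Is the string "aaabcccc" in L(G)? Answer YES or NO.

Convert to CNF:
  S -> S T1 | T0 A | b | c
  A -> T0 S | a
  T0 -> a
  T1 -> c

Fill CYK table bottom-up:
  cell(0,0) a: {A,T0}  orig:{A}
  cell(1,1) a: {A,T0}  orig:{A}
  cell(2,2) a: {A,T0}  orig:{A}
  cell(3,3) b: {S}
  cell(4,4) c: {S,T1}  orig:{S}
  cell(5,5) c: {S,T1}  orig:{S}
  cell(6,6) c: {S,T1}  orig:{S}
  cell(7,7) c: {S,T1}  orig:{S}
  cell(0,1) aa: {S}
  cell(1,2) aa: {S}
  cell(2,3) ab: {A}
  cell(3,4) bc: {S}
  cell(4,5) cc: {S}
  cell(5,6) cc: {S}
  cell(6,7) cc: {S}
  cell(0,2) aaa: {A}
  cell(1,3) aab: {S}
  cell(2,4) abc: {A}
  cell(3,5) bcc: {S}
  cell(4,6) ccc: {S}
  cell(5,7) ccc: {S}
  cell(0,3) aaab: {A}
  cell(1,4) aabc: {S}
  cell(2,5) abcc: {A}
  cell(3,6) bccc: {S}
  cell(4,7) cccc: {S}
  cell(0,4) aaabc: {A}
  cell(1,5) aabcc: {S}
  cell(2,6) abccc: {A}
  cell(3,7) bcccc: {S}
  cell(0,5) aaabcc: {A}
  cell(1,6) aabccc: {S}
  cell(2,7) abcccc: {A}
  cell(0,6) aaabccc: {A}
  cell(1,7) aabcccc: {S}
  cell(0,7) aaabcccc: {A}

S ∉ T[0,7] ⇒ NO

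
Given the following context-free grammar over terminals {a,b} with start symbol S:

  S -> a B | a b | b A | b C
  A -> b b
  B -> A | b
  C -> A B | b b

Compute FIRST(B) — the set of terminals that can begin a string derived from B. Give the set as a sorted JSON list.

Compute FIRST by fixpoint:
[1]
  A via A→b b: +{b}
  B via B→A: +{b}
  C via C→A B: +{b}
  S via S→a B: +{a}
  S via S→b A: +{b}
  FIRST(S)={a,b}  FIRST(A)={b}  FIRST(B)={b}  FIRST(C)={b}
[2] — fixpoint
  FIRST(S)={a,b}  FIRST(A)={b}  FIRST(B)={b}  FIRST(C)={b}

FIRST(B) = ["b"]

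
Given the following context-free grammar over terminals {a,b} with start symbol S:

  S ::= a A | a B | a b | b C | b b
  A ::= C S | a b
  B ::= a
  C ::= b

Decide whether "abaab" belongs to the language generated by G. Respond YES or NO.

CNF form of G:
  S -> T0 A | T0 B | T0 T1 | T1 C | T1 T1
  A -> C S | T0 T1
  B -> a
  C -> b
  T0 -> a
  T1 -> b

CYK fill:
  [0..0]={B,T0}  "a"  orig:{B}
  [1..1]={C,T1}  "b"  orig:{C}
  [2..2]={B,T0}  "a"  orig:{B}
  [3..3]={B,T0}  "a"  orig:{B}
  [4..4]={C,T1}  "b"  orig:{C}
  [0..1]={A,S}  "ab"
  [1..2]=∅  "ba"
  [2..3]={S}  "aa"
  [3..4]={A,S}  "ab"
  [0..2]=∅  "aba"
  [1..3]={A}  "baa"
  [2..4]={S}  "aab"
  [0..3]={S}  "abaa"
  [1..4]={A}  "baab"
  [0..4]={S}  "abaab"

S ∈ T[0,4] ⇒ YES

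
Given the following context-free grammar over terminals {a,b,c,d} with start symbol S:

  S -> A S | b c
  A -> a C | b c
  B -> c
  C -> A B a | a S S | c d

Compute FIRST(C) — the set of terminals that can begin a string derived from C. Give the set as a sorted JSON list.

Compute FIRST by fixpoint:
round 1:
  A via A→a C: +{a}
  A via A→b c: +{b}
  B via B→c: +{c}
  C via C→A B a: +{a,b}
  C via C→c d: +{c}
  S via S→A S: +{a,b}
  S: {a,b}  A: {a,b}  B: {c}  C: {a,b,c}
round 2: — fixpoint
  S: {a,b}  A: {a,b}  B: {c}  C: {a,b,c}

FIRST(C) = ["a", "b", "c"]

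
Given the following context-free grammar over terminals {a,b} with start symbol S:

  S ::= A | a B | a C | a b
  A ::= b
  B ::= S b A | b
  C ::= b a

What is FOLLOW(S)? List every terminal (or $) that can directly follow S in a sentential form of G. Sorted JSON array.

FIRST sets, iterate to fixpoint:
[1]
  A via A→b: +{b}
  B via B→b: +{b}
  C via C→b a: +{b}
  S via S→A: +{b}
  S via S→a B: +{a}
  FIRST[S]={a,b}  FIRST[A]={b}  FIRST[B]={b}  FIRST[C]={b}
[2]
  B via B→S b A: +{a}
  FIRST[S]={a,b}  FIRST[A]={b}  FIRST[B]={a,b}  FIRST[C]={b}
[3] — fixpoint
  FIRST[S]={a,b}  FIRST[A]={b}  FIRST[B]={a,b}  FIRST[C]={b}

Compute FOLLOW by fixpoint:
initialize: $ ∈ FOLLOW(S)
round 1:
  B→S b A: FOLLOW(S) ⊇ FIRST(b) = {b}; new: +{b}
  S→A: FOLLOW(A) ⊇ FOLLOW(S) ⊇ {$,b}; new: +{$,b}
  S→a B: FOLLOW(B) ⊇ FOLLOW(S) ⊇ {$,b}; new: +{$,b}
  S→a C: FOLLOW(C) ⊇ FOLLOW(S) ⊇ {$,b}; new: +{$,b}
  S: {$,b}  A: {$,b}  B: {$,b}  C: {$,b}
round 2: (stable)
  S: {$,b}  A: {$,b}  B: {$,b}  C: {$,b}

FOLLOW(S) = ["$", "b"]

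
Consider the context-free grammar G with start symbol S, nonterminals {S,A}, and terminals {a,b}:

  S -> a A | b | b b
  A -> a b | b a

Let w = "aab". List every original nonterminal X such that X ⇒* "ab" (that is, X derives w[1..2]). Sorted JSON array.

CNF form of G:
  S -> T0 A | T1 T1 | b
  A -> T0 T1 | T1 T0
  T0 -> a
  T1 -> b

CYK fill (cells [i..j] with 1 ≤ i ≤ j ≤ 2 only):
  [1..1]={T0}  "a"  orig:{}
  [2..2]={S,T1}  "b"  orig:{S}
  [1..2]={A}  "ab"

Original NTs in T[1,2] deriving "ab": ["A"]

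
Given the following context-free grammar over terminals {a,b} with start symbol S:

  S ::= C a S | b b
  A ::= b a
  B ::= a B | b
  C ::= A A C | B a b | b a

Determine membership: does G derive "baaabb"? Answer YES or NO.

CNF form of G:
  S -> C X4 | T0 T0
  A -> T0 T1
  B -> T1 B | b
  C -> A X2 | B X3 | T0 T1
  T0 -> b
  T1 -> a
  X2 -> A C
  X3 -> T1 T0
  X4 -> T1 S

Fill CYK table bottom-up:
  [0..0]={B,T0}  "b"  orig:{B}
  [1..1]={T1}  "a"  orig:{}
  [2..2]={T1}  "a"  orig:{}
  [3..3]={T1}  "a"  orig:{}
  [4..4]={B,T0}  "b"  orig:{B}
  [5..5]={B,T0}  "b"  orig:{B}
  [0..1]={A,C}  "ba"
  [1..2]=∅  "aa"
  [2..3]=∅  "aa"
  [3..4]={B,X3}  "ab"  orig:{B}
  [4..5]={S}  "bb"
  [0..2]=∅  "baa"
  [1..3]=∅  "aaa"
  [2..4]={B}  "aab"
  [3..5]={X4}  "abb"  orig:{}
  [0..3]=∅  "baaa"
  [1..4]={B}  "aaab"
  [2..5]=∅  "aabb"
  [0..4]=∅  "baaab"
  [1..5]=∅  "aaabb"
  [0..5]=∅  "baaabb"

S ∉ T[0,5] ⇒ NO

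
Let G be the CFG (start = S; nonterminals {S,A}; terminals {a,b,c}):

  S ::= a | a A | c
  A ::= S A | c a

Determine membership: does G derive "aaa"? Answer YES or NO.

CNF form of G:
  S -> T1 A | a | c
  A -> S A | T0 T1
  T0 -> c
  T1 -> a

CYK table (by increasing span):
  [0..0]={S,T1}  "a"  orig:{S}
  [1..1]={S,T1}  "a"  orig:{S}
  [2..2]={S,T1}  "a"  orig:{S}
  [0..1]=∅  "aa"
  [1..2]=∅  "aa"
  [0..2]=∅  "aaa"

S ∉ T[0,2] ⇒ NO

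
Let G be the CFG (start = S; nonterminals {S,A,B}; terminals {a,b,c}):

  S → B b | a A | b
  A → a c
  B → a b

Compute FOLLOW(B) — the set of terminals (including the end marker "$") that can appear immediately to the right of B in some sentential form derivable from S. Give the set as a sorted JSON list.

FIRST iteration:
pass 1:
  A via A→a c: +{a}
  B via B→a b: +{a}
  S via S→B b: +{a}
  S via S→b: +{b}
  FIRST(S)={a,b}  FIRST(A)={a}  FIRST(B)={a}
pass 2: (no change)
  FIRST(S)={a,b}  FIRST(A)={a}  FIRST(B)={a}

FOLLOW sets:
FOLLOW(S) := {$}
iter 1:
  S→B b: FOLLOW(B) ⊇ FIRST(b) = {b}; new: +{b}
  S→a A: FOLLOW(A) ⊇ FOLLOW(S) ⊇ {$}; new: +{$}
  FOLLOW(S)={$}  FOLLOW(A)={$}  FOLLOW(B)={b}
iter 2: (no change)
  FOLLOW(S)={$}  FOLLOW(A)={$}  FOLLOW(B)={b}

FOLLOW(B) = ["b"]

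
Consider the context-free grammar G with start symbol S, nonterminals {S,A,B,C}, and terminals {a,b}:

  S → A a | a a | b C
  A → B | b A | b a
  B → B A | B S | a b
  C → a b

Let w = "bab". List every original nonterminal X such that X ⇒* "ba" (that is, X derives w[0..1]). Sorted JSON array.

CNF form of G:
  S -> A T0 | T0 T0 | T1 C
  A -> B A | B S | T0 T1 | T1 A | T1 T0
  B -> B A | B S | T0 T1
  C -> T0 T1
  T0 -> a
  T1 -> b

CYK fill — only the sub-triangle for w[0..1]:
  [0..0]={T1}  "b"  orig:{}
  [1..1]={T0}  "a"  orig:{}
  [0..1]={A}  "ba"

Original NTs in T[0,1] deriving "ba": ["A"]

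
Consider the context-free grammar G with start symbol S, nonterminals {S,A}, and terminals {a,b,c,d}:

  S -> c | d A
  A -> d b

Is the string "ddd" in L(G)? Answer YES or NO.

CNF form of G:
  S -> T0 A | c
  A -> T0 T1
  T0 -> d
  T1 -> b

CYK fill:
  T[0,0] 'd' = {T0}  orig:{}
  T[1,1] 'd' = {T0}  orig:{}
  T[2,2] 'd' = {T0}  orig:{}
  T[0,1] 'dd' = ∅
  T[1,2] 'dd' = ∅
  T[0,2] 'ddd' = ∅

S ∉ T[0,2] ⇒ NO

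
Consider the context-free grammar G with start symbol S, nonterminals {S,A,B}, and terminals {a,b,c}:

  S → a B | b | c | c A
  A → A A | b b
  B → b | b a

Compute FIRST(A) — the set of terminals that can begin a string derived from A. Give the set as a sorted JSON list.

FIRST sets, iterate to fixpoint:
[1]
  A via A→b b: +{b}
  B via B→b: +{b}
  S via S→a B: +{a}
  S via S→b: +{b}
  S via S→c: +{c}
  FIRST(S)={a,b,c}  FIRST(A)={b}  FIRST(B)={b}
[2] (stable)
  FIRST(S)={a,b,c}  FIRST(A)={b}  FIRST(B)={b}

FIRST(A) = ["b"]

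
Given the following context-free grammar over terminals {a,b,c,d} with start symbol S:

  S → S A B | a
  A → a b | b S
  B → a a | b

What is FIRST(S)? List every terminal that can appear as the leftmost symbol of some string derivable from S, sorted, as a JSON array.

FIRST iteration:
pass 1:
  A via A→a b: +{a}
  A via A→b S: +{b}
  B via B→a a: +{a}
  B via B→b: +{b}
  S via S→a: +{a}
  FIRST[S]={a}  FIRST[A]={a,b}  FIRST[B]={a,b}
pass 2: (no change)
  FIRST[S]={a}  FIRST[A]={a,b}  FIRST[B]={a,b}

FIRST(S) = ["a"]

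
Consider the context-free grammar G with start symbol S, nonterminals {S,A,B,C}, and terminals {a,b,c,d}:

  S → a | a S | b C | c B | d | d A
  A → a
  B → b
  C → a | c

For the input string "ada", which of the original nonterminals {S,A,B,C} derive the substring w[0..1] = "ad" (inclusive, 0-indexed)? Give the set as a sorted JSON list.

CNF form of G:
  S -> T0 S | T1 C | T2 B | T3 A | a | d
  A -> a
  B -> b
  C -> a | c
  T0 -> a
  T1 -> b
  T2 -> c
  T3 -> d

Fill CYK table bottom-up — only the sub-triangle for w[0..1]:
  cell(0,0) a: {A,C,S,T0}  orig:{A,C,S}
  cell(1,1) d: {S,T3}  orig:{S}
  cell(0,1) ad: {S}

Original NTs in T[0,1] deriving "ad": ["S"]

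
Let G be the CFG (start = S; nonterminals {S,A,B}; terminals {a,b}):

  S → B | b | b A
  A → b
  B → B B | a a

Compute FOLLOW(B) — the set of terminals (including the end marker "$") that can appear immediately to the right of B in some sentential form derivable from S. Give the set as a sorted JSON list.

Compute FIRST by fixpoint:
[1]
  A via A→b: +{b}
  B via B→a a: +{a}
  S via S→B: +{a}
  S via S→b: +{b}
  S: {a,b}  A: {b}  B: {a}
[2] (no change)
  S: {a,b}  A: {b}  B: {a}

FOLLOW iteration:
initialize: $ ∈ FOLLOW(S)
round 1:
  B→B B: FOLLOW(B) ⊇ FIRST(B) = {a}; new: +{a}
  S→B: FOLLOW(B) ⊇ FOLLOW(S) ⊇ {$}; new: +{$}
  S→b A: FOLLOW(A) ⊇ FOLLOW(S) ⊇ {$}; new: +{$}
  S: {$}  A: {$}  B: {$,a}
round 2: — fixpoint
  S: {$}  A: {$}  B: {$,a}

FOLLOW(B) = ["$", "a"]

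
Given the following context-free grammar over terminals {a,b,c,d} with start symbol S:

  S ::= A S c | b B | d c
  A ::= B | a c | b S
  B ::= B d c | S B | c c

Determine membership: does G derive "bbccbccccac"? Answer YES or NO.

CNF form of G:
  S -> A X6 | T0 T1 | T3 B
  A -> B X4 | S B | T1 T1 | T2 T1 | T3 S
  B -> B X5 | S B | T1 T1
  T0 -> d
  T1 -> c
  T2 -> a
  T3 -> b
  X4 -> T0 T1
  X5 -> T0 T1
  X6 -> S T1

CYK table (by increasing span):
  cell(0,0) b: {T3}  orig:{}
  cell(1,1) b: {T3}  orig:{}
  cell(2,2) c: {T1}  orig:{}
  cell(3,3) c: {T1}  orig:{}
  cell(4,4) b: {T3}  orig:{}
  cell(5,5) c: {T1}  orig:{}
  cell(6,6) c: {T1}  orig:{}
  cell(7,7) c: {T1}  orig:{}
  cell(8,8) c: {T1}  orig:{}
  cell(9,9) a: {T2}  orig:{}
  cell(10,10) c: {T1}  orig:{}
  cell(0,1) bb: ∅
  cell(1,2) bc: ∅
  cell(2,3) cc: {A,B}
  cell(3,4) cb: ∅
  cell(4,5) bc: ∅
  cell(5,6) cc: {A,B}
  cell(6,7) cc: {A,B}
  cell(7,8) cc: {A,B}
  cell(8,9) ca: ∅
  cell(9,10) ac: {A}
  cell(0,2) bbc: ∅
  cell(1,3) bcc: {S}
  cell(2,4) ccb: ∅
  cell(3,5) cbc: ∅
  cell(4,6) bcc: {S}
  cell(5,7) ccc: ∅
  cell(6,8) ccc: ∅
  cell(7,9) cca: ∅
  cell(8,10) cac: ∅
  cell(0,3) bbcc: {A}
  cell(1,4) bccb: ∅
  cell(2,5) ccbc: ∅
  cell(3,6) cbcc: ∅
  cell(4,7) bccc: {X6}  orig:{}
  cell(5,8) cccc: ∅
  cell(6,9) ccca: ∅
  cell(7,10) ccac: ∅
  cell(0,4) bbccb: ∅
  cell(1,5) bccbc: ∅
  cell(2,6) ccbcc: ∅
  cell(3,7) cbccc: ∅
  cell(4,8) bcccc: {A,B}
  cell(5,9) cccca: ∅
  cell(6,10) cccac: ∅
  cell(0,5) bbccbc: ∅
  cell(1,6) bccbcc: ∅
  cell(2,7) ccbccc: {S}
  cell(3,8) cbcccc: ∅
  cell(4,9) bcccca: ∅
  cell(5,10) ccccac: ∅
  cell(0,6) bbccbcc: ∅
  cell(1,7) bccbccc: {A}
  cell(2,8) ccbcccc: {X6}  orig:{}
  cell(3,9) cbcccca: ∅
  cell(4,10) bccccac: ∅
  cell(0,7) bbccbccc: {S}
  cell(1,8) bccbcccc: {A,B}
  cell(2,9) ccbcccca: ∅
  cell(3,10) cbccccac: ∅
  cell(0,8) bbccbcccc: {S,X6}  orig:{S}
  cell(1,9) bccbcccca: ∅
  cell(2,10) ccbccccac: ∅
  cell(0,9) bbccbcccca: ∅
  cell(1,10) bccbccccac: ∅
  cell(0,10) bbccbccccac: ∅

S ∉ T[0,10] ⇒ NO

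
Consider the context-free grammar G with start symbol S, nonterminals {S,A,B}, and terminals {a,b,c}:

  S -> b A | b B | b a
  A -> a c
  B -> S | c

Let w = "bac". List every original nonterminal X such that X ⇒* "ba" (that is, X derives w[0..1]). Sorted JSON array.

CNF form of G:
  S -> T2 A | T2 B | T2 T0
  A -> T0 T1
  B -> T2 A | T2 B | T2 T0 | c
  T0 -> a
  T1 -> c
  T2 -> b

CYK table (by increasing span), restricted to cells inside w[0..1]:
  T[0,0] 'b' = {T2}  orig:{}
  T[1,1] 'a' = {T0}  orig:{}
  T[0,1] 'ba' = {B,S}

Original NTs in T[0,1] deriving "ba": ["B", "S"]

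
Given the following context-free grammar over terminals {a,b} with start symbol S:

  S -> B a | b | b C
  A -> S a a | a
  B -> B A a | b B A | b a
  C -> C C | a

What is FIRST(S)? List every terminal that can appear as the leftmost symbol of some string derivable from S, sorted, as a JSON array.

FIRST iteration:
iter 1:
  A via A→a: +{a}
  B via B→b B A: +{b}
  C via C→a: +{a}
  S via S→B a: +{b}
  FIRST(S)={b}  FIRST(A)={a}  FIRST(B)={b}  FIRST(C)={a}
iter 2:
  A via A→S a a: +{b}
  FIRST(S)={b}  FIRST(A)={a,b}  FIRST(B)={b}  FIRST(C)={a}
iter 3: (no change)
  FIRST(S)={b}  FIRST(A)={a,b}  FIRST(B)={b}  FIRST(C)={a}

FIRST(S) = ["b"]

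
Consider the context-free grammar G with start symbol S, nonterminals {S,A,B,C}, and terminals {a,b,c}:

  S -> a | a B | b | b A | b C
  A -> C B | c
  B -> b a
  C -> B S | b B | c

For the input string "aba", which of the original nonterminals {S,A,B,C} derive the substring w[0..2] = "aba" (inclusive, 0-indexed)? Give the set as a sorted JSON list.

CNF form of G:
  S -> T0 A | T0 C | T1 B | a | b
  A -> C B | c
  B -> T0 T1
  C -> B S | T0 B | c
  T0 -> b
  T1 -> a

CYK fill — only the sub-triangle for w[0..2]:
  cell(0,0) a: {S,T1}  orig:{S}
  cell(1,1) b: {S,T0}  orig:{S}
  cell(2,2) a: {S,T1}  orig:{S}
  cell(0,1) ab: ∅
  cell(1,2) ba: {B}
  cell(0,2) aba: {S}

Original NTs in T[0,2] deriving "aba": ["S"]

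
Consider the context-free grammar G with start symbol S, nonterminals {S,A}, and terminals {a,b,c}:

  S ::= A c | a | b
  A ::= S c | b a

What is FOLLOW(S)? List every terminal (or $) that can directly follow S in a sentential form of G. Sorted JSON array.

Compute FIRST by fixpoint:
iter 1:
  A via A→b a: +{b}
  S via S→A c: +{b}
  S via S→a: +{a}
  S: {a,b}  A: {b}
iter 2:
  A via A→S c: +{a}
  S: {a,b}  A: {a,b}
iter 3: — fixpoint
  S: {a,b}  A: {a,b}

Compute FOLLOW by fixpoint:
seed FOLLOW(S) with $
pass 1:
  A→S c: FOLLOW(S) ⊇ FIRST(c) = {c}; new: +{c}
  S→A c: FOLLOW(A) ⊇ FIRST(c) = {c}; new: +{c}
  FOLLOW(S)={$,c}  FOLLOW(A)={c}
pass 2: (stable)
  FOLLOW(S)={$,c}  FOLLOW(A)={c}

FOLLOW(S) = ["$", "c"]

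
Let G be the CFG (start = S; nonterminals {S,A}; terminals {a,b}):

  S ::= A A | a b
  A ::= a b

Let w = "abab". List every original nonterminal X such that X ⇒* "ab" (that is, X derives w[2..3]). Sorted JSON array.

CNF form of G:
  S -> A A | T0 T1
  A -> T0 T1
  T0 -> a
  T1 -> b

CYK table (by increasing span) — only the sub-triangle for w[2..3]:
  T[2,2] 'a' = {T0}  orig:{}
  T[3,3] 'b' = {T1}  orig:{}
  T[2,3] 'ab' = {A,S}

Original NTs in T[2,3] deriving "ab": ["A", "S"]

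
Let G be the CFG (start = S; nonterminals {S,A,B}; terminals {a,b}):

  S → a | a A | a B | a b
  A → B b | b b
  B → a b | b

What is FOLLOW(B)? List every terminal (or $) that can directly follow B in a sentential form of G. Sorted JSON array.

FIRST iteration:
pass 1:
  A via A→b b: +{b}
  B via B→a b: +{a}
  B via B→b: +{b}
  S via S→a: +{a}
  FIRST[S]={a}  FIRST[A]={b}  FIRST[B]={a,b}
pass 2:
  A via A→B b: +{a}
  FIRST[S]={a}  FIRST[A]={a,b}  FIRST[B]={a,b}
pass 3: — fixpoint
  FIRST[S]={a}  FIRST[A]={a,b}  FIRST[B]={a,b}

FOLLOW iteration:
seed FOLLOW(S) with $
round 1:
  A→B b: FOLLOW(B) ⊇ FIRST(b) = {b}; new: +{b}
  S→a A: FOLLOW(A) ⊇ FOLLOW(S) ⊇ {$}; new: +{$}
  S→a B: FOLLOW(B) ⊇ FOLLOW(S) ⊇ {$}; new: +{$}
  FOLLOW[S]={$}  FOLLOW[A]={$}  FOLLOW[B]={$,b}
round 2: — fixpoint
  FOLLOW[S]={$}  FOLLOW[A]={$}  FOLLOW[B]={$,b}

FOLLOW(B) = ["$", "b"]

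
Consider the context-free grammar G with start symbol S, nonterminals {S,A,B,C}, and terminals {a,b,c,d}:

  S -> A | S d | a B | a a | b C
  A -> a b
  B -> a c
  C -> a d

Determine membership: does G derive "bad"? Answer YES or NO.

CNF form of G:
  S -> S T3 | T0 B | T0 T0 | T0 T1 | T1 C
  A -> T0 T1
  B -> T0 T2
  C -> T0 T3
  T0 -> a
  T1 -> b
  T2 -> c
  T3 -> d

CYK fill:
  cell(0,0) b: {T1}  orig:{}
  cell(1,1) a: {T0}  orig:{}
  cell(2,2) d: {T3}  orig:{}
  cell(0,1) ba: ∅
  cell(1,2) ad: {C}
  cell(0,2) bad: {S}

S ∈ T[0,2] ⇒ YES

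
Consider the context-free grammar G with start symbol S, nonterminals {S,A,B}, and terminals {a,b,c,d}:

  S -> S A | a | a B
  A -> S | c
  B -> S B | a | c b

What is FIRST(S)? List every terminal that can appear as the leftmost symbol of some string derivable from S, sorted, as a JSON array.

Compute FIRST by fixpoint:
iter 1:
  A via A→c: +{c}
  B via B→a: +{a}
  B via B→c b: +{c}
  S via S→a: +{a}
  S: {a}  A: {c}  B: {a,c}
iter 2:
  A via A→S: +{a}
  S: {a}  A: {a,c}  B: {a,c}
iter 3: (no change)
  S: {a}  A: {a,c}  B: {a,c}

FIRST(S) = ["a"]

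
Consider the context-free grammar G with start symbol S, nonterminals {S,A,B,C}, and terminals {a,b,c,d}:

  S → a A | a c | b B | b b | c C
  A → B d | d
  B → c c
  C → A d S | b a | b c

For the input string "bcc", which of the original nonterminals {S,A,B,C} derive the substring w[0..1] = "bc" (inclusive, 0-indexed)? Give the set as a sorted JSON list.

Convert to CNF:
  S -> T1 C | T2 B | T2 T2 | T3 A | T3 T1
  A -> B T0 | d
  B -> T1 T1
  C -> A X4 | T2 T1 | T2 T3
  T0 -> d
  T1 -> c
  T2 -> b
  T3 -> a
  X4 -> T0 S

CYK fill (cells [i..j] with 0 ≤ i ≤ j ≤ 1 only):
  [0..0]={T2}  "b"  orig:{}
  [1..1]={T1}  "c"  orig:{}
  [0..1]={C}  "bc"

Original NTs in T[0,1] deriving "bc": ["C"]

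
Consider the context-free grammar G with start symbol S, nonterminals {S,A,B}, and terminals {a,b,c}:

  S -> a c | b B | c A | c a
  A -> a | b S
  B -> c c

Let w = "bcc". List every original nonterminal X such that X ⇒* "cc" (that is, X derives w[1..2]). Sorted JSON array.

CNF form of G:
  S -> T0 B | T1 A | T1 T2 | T2 T1
  A -> T0 S | a
  B -> T1 T1
  T0 -> b
  T1 -> c
  T2 -> a

CYK table (by increasing span), restricted to cells inside w[1..2]:
  [1..1]={T1}  "c"  orig:{}
  [2..2]={T1}  "c"  orig:{}
  [1..2]={B}  "cc"

Original NTs in T[1,2] deriving "cc": ["B"]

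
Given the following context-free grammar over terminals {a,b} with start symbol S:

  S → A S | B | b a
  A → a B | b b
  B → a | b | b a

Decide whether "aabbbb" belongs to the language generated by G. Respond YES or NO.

CNF form of G:
  S -> A S | T1 T0 | a | b
  A -> T0 B | T1 T1
  B -> T1 T0 | a | b
  T0 -> a
  T1 -> b

CYK table (by increasing span):
  T[0,0] 'a' = {B,S,T0}  orig:{B,S}
  T[1,1] 'a' = {B,S,T0}  orig:{B,S}
  T[2,2] 'b' = {B,S,T1}  orig:{B,S}
  T[3,3] 'b' = {B,S,T1}  orig:{B,S}
  T[4,4] 'b' = {B,S,T1}  orig:{B,S}
  T[5,5] 'b' = {B,S,T1}  orig:{B,S}
  T[0,1] 'aa' = {A}
  T[1,2] 'ab' = {A}
  T[2,3] 'bb' = {A}
  T[3,4] 'bb' = {A}
  T[4,5] 'bb' = {A}
  T[0,2] 'aab' = {S}
  T[1,3] 'abb' = {S}
  T[2,4] 'bbb' = {S}
  T[3,5] 'bbb' = {S}
  T[0,3] 'aabb' = ∅
  T[1,4] 'abbb' = ∅
  T[2,5] 'bbbb' = ∅
  T[0,4] 'aabbb' = {S}
  T[1,5] 'abbbb' = {S}
  T[0,5] 'aabbbb' = ∅

S ∉ T[0,5] ⇒ NO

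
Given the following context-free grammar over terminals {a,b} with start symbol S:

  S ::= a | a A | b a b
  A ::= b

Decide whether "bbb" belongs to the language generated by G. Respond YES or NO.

CNF form of G:
  S -> T0 A | T1 X2 | a
  A -> b
  T0 -> a
  T1 -> b
  X2 -> T0 T1

Fill CYK table bottom-up:
  cell(0,0) b: {A,T1}  orig:{A}
  cell(1,1) b: {A,T1}  orig:{A}
  cell(2,2) b: {A,T1}  orig:{A}
  cell(0,1) bb: ∅
  cell(1,2) bb: ∅
  cell(0,2) bbb: ∅

S ∉ T[0,2] ⇒ NO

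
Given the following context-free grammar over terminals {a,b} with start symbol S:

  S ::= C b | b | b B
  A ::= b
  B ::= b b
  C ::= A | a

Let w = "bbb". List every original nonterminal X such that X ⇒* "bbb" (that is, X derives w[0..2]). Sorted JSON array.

CNF form of G:
  S -> C T0 | T0 B | b
  A -> b
  B -> T0 T0
  C -> a | b
  T0 -> b

CYK fill, restricted to cells inside w[0..2]:
  cell(0,0) b: {A,C,S,T0}  orig:{A,C,S}
  cell(1,1) b: {A,C,S,T0}  orig:{A,C,S}
  cell(2,2) b: {A,C,S,T0}  orig:{A,C,S}
  cell(0,1) bb: {B,S}
  cell(1,2) bb: {B,S}
  cell(0,2) bbb: {S}

Original NTs in T[0,2] deriving "bbb": ["S"]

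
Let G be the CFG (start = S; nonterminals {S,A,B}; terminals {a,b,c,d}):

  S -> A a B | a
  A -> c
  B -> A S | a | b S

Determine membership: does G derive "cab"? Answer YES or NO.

Convert to CNF:
  S -> A X2 | a
  A -> c
  B -> A S | T0 S | a
  T0 -> b
  T1 -> a
  X2 -> T1 B

Fill CYK table bottom-up:
  T[0,0] 'c' = {A}
  T[1,1] 'a' = {B,S,T1}  orig:{B,S}
  T[2,2] 'b' = {T0}  orig:{}
  T[0,1] 'ca' = {B}
  T[1,2] 'ab' = ∅
  T[0,2] 'cab' = ∅

S ∉ T[0,2] ⇒ NO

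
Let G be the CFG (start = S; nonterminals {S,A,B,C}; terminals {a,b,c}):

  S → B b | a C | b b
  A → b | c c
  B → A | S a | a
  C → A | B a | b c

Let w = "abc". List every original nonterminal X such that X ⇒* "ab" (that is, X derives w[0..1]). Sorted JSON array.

CNF form of G:
  S -> B T2 | T1 C | T2 T2
  A -> T0 T0 | b
  B -> S T1 | T0 T0 | a | b
  C -> B T1 | T0 T0 | T2 T0 | b
  T0 -> c
  T1 -> a
  T2 -> b

CYK fill — only the sub-triangle for w[0..1]:
  T[0,0] 'a' = {B,T1}  orig:{B}
  T[1,1] 'b' = {A,B,C,T2}  orig:{A,B,C}
  T[0,1] 'ab' = {S}

Original NTs in T[0,1] deriving "ab": ["S"]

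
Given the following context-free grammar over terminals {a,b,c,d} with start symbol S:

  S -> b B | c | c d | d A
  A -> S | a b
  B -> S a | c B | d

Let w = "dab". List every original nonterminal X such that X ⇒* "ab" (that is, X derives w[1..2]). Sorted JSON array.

Convert to CNF:
  S -> T1 B | T2 T3 | T3 A | c
  A -> T0 T1 | T1 B | T2 T3 | T3 A | c
  B -> S T0 | T2 B | d
  T0 -> a
  T1 -> b
  T2 -> c
  T3 -> d

Fill CYK table bottom-up (cells [i..j] with 1 ≤ i ≤ j ≤ 2 only):
  T[1,1] 'a' = {T0}  orig:{}
  T[2,2] 'b' = {T1}  orig:{}
  T[1,2] 'ab' = {A}

Original NTs in T[1,2] deriving "ab": ["A"]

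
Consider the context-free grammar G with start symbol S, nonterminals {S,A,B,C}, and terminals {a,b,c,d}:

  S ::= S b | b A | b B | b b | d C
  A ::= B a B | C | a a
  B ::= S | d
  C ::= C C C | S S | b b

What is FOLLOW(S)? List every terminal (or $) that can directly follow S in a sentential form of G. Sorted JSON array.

Compute FIRST by fixpoint:
round 1:
  A via A→a a: +{a}
  B via B→d: +{d}
  C via C→b b: +{b}
  S via S→b A: +{b}
  S via S→d C: +{d}
  S: {b,d}  A: {a}  B: {d}  C: {b}
round 2:
  A via A→B a B: +{d}
  A via A→C: +{b}
  B via B→S: +{b}
  C via C→S S: +{d}
  S: {b,d}  A: {a,b,d}  B: {b,d}  C: {b,d}
round 3: done
  S: {b,d}  A: {a,b,d}  B: {b,d}  C: {b,d}

FOLLOW sets:
initialize: $ ∈ FOLLOW(S)
pass 1:
  A→B a B: FOLLOW(B) ⊇ FIRST(a) = {a}; new: +{a}
  B→S: FOLLOW(S) ⊇ FOLLOW(B) ⊇ {a}; new: +{a}
  C→C C C: FOLLOW(C) ⊇ FIRST(C) = {b,d}; new: +{b,d}
  C→S S: FOLLOW(S) ⊇ FIRST(S) = {b,d}; new: +{b,d}
  S→b A: FOLLOW(A) ⊇ FOLLOW(S) ⊇ {$,a,b,d}; new: +{$,a,b,d}
  S→b B: FOLLOW(B) ⊇ FOLLOW(S) ⊇ {$,a,b,d}; new: +{$,b,d}
  S→d C: FOLLOW(C) ⊇ FOLLOW(S) ⊇ {$,a,b,d}; new: +{$,a}
  FOLLOW(S)={$,a,b,d}  FOLLOW(A)={$,a,b,d}  FOLLOW(B)={$,a,b,d}  FOLLOW(C)={$,a,b,d}
pass 2: — fixpoint
  FOLLOW(S)={$,a,b,d}  FOLLOW(A)={$,a,b,d}  FOLLOW(B)={$,a,b,d}  FOLLOW(C)={$,a,b,d}

FOLLOW(S) = ["$", "a", "b", "d"]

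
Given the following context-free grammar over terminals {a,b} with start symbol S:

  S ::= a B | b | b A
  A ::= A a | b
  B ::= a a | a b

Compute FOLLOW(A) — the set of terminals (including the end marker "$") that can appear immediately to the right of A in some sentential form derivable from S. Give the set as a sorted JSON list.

FIRST sets, iterate to fixpoint:
pass 1:
  A via A→b: +{b}
  B via B→a a: +{a}
  S via S→a B: +{a}
  S via S→b: +{b}
  FIRST(S)={a,b}  FIRST(A)={b}  FIRST(B)={a}
pass 2: done
  FIRST(S)={a,b}  FIRST(A)={b}  FIRST(B)={a}

FOLLOW sets:
initialize: $ ∈ FOLLOW(S)
round 1:
  A→A a: FOLLOW(A) ⊇ FIRST(a) = {a}; new: +{a}
  S→a B: FOLLOW(B) ⊇ FOLLOW(S) ⊇ {$}; new: +{$}
  S→b A: FOLLOW(A) ⊇ FOLLOW(S) ⊇ {$}; new: +{$}
  FOLLOW(S)={$}  FOLLOW(A)={$,a}  FOLLOW(B)={$}
round 2: (no change)
  FOLLOW(S)={$}  FOLLOW(A)={$,a}  FOLLOW(B)={$}

FOLLOW(A) = ["$", "a"]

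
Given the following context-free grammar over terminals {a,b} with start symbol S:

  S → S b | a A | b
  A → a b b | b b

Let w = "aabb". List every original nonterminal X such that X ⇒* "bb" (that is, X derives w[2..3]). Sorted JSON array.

Convert to CNF:
  S -> S T1 | T0 A | b
  A -> T0 X2 | T1 T1
  T0 -> a
  T1 -> b
  X2 -> T1 T1

Fill CYK table bottom-up — only the sub-triangle for w[2..3]:
  cell(2,2) b: {S,T1}  orig:{S}
  cell(3,3) b: {S,T1}  orig:{S}
  cell(2,3) bb: {A,S,X2}  orig:{A,S}

Original NTs in T[2,3] deriving "bb": ["A", "S"]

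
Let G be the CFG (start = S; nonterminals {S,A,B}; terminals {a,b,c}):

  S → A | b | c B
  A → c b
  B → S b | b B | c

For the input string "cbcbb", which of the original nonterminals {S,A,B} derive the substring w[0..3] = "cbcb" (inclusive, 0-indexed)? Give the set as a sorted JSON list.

Convert to CNF:
  S -> T0 B | T0 T1 | b
  A -> T0 T1
  B -> S T1 | T1 B | c
  T0 -> c
  T1 -> b

CYK fill (cells [i..j] with 0 ≤ i ≤ j ≤ 3 only):
  [0..0]={B,T0}  "c"  orig:{B}
  [1..1]={S,T1}  "b"  orig:{S}
  [2..2]={B,T0}  "c"  orig:{B}
  [3..3]={S,T1}  "b"  orig:{S}
  [0..1]={A,S}  "cb"
  [1..2]={B}  "bc"
  [2..3]={A,S}  "cb"
  [0..2]={S}  "cbc"
  [1..3]=∅  "bcb"
  [0..3]={B}  "cbcb"

Original NTs in T[0,3] deriving "cbcb": ["B"]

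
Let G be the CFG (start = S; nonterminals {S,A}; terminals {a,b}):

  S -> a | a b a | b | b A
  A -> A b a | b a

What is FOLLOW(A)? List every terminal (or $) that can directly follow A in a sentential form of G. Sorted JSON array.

FIRST sets, iterate to fixpoint:
pass 1:
  A via A→b a: +{b}
  S via S→a: +{a}
  S via S→b: +{b}
  S: {a,b}  A: {b}
pass 2: (no change)
  S: {a,b}  A: {b}

FOLLOW iteration:
seed FOLLOW(S) with $
iter 1:
  A→A b a: FOLLOW(A) ⊇ FIRST(b) = {b}; new: +{b}
  S→b A: FOLLOW(A) ⊇ FOLLOW(S) ⊇ {$}; new: +{$}
  FOLLOW(S)={$}  FOLLOW(A)={$,b}
iter 2: (stable)
  FOLLOW(S)={$}  FOLLOW(A)={$,b}

FOLLOW(A) = ["$", "b"]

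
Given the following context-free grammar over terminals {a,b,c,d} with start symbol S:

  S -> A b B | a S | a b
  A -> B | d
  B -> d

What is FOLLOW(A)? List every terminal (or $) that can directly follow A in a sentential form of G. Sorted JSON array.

FIRST iteration:
round 1:
  A via A→d: +{d}
  B via B→d: +{d}
  S via S→A b B: +{d}
  S via S→a S: +{a}
  FIRST[S]={a,d}  FIRST[A]={d}  FIRST[B]={d}
round 2: — fixpoint
  FIRST[S]={a,d}  FIRST[A]={d}  FIRST[B]={d}

Compute FOLLOW by fixpoint:
initialize: $ ∈ FOLLOW(S)
pass 1:
  S→A b B: FOLLOW(A) ⊇ FIRST(b) = {b}; new: +{b}
  S→A b B: FOLLOW(B) ⊇ FOLLOW(S) ⊇ {$}; new: +{$}
  FOLLOW(S)={$}  FOLLOW(A)={b}  FOLLOW(B)={$}
pass 2:
  A→B: FOLLOW(B) ⊇ FOLLOW(A) ⊇ {b}; new: +{b}
  FOLLOW(S)={$}  FOLLOW(A)={b}  FOLLOW(B)={$,b}
pass 3: (stable)
  FOLLOW(S)={$}  FOLLOW(A)={b}  FOLLOW(B)={$,b}

FOLLOW(A) = ["b"]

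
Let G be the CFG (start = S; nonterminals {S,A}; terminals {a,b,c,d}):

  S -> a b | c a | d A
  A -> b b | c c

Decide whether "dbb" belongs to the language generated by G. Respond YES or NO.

CNF form of G:
  S -> T1 T2 | T2 T0 | T3 A
  A -> T0 T0 | T1 T1
  T0 -> b
  T1 -> c
  T2 -> a
  T3 -> d

CYK table (by increasing span):
  cell(0,0) d: {T3}  orig:{}
  cell(1,1) b: {T0}  orig:{}
  cell(2,2) b: {T0}  orig:{}
  cell(0,1) db: ∅
  cell(1,2) bb: {A}
  cell(0,2) dbb: {S}

S ∈ T[0,2] ⇒ YES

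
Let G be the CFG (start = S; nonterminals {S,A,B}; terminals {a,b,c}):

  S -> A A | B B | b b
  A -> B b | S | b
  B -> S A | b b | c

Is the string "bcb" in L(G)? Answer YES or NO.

Convert to CNF:
  S -> A A | B B | T0 T0
  A -> A A | B B | B T0 | T0 T0 | b
  B -> S A | T0 T0 | c
  T0 -> b

CYK table (by increasing span):
  cell(0,0) b: {A,T0}  orig:{A}
  cell(1,1) c: {B}
  cell(2,2) b: {A,T0}  orig:{A}
  cell(0,1) bc: ∅
  cell(1,2) cb: {A}
  cell(0,2) bcb: {A,S}

S ∈ T[0,2] ⇒ YES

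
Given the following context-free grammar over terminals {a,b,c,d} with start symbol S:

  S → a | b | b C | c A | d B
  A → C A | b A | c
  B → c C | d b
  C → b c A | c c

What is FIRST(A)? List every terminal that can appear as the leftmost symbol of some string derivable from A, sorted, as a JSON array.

FIRST sets, iterate to fixpoint:
round 1:
  A via A→b A: +{b}
  A via A→c: +{c}
  B via B→c C: +{c}
  B via B→d b: +{d}
  C via C→b c A: +{b}
  C via C→c c: +{c}
  S via S→a: +{a}
  S via S→b: +{b}
  S via S→c A: +{c}
  S via S→d B: +{d}
  FIRST[S]={a,b,c,d}  FIRST[A]={b,c}  FIRST[B]={c,d}  FIRST[C]={b,c}
round 2: — fixpoint
  FIRST[S]={a,b,c,d}  FIRST[A]={b,c}  FIRST[B]={c,d}  FIRST[C]={b,c}

FIRST(A) = ["b", "c"]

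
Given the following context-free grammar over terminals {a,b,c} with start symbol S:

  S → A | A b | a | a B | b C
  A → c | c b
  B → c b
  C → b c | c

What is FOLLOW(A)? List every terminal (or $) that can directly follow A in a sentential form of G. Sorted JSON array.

FIRST iteration:
[1]
  A via A→c: +{c}
  B via B→c b: +{c}
  C via C→b c: +{b}
  C via C→c: +{c}
  S via S→A: +{c}
  S via S→a: +{a}
  S via S→b C: +{b}
  S: {a,b,c}  A: {c}  B: {c}  C: {b,c}
[2] — fixpoint
  S: {a,b,c}  A: {c}  B: {c}  C: {b,c}

Compute FOLLOW by fixpoint:
seed FOLLOW(S) with $
pass 1:
  S→A: FOLLOW(A) ⊇ FOLLOW(S) ⊇ {$}; new: +{$}
  S→A b: FOLLOW(A) ⊇ FIRST(b) = {b}; new: +{b}
  S→a B: FOLLOW(B) ⊇ FOLLOW(S) ⊇ {$}; new: +{$}
  S→b C: FOLLOW(C) ⊇ FOLLOW(S) ⊇ {$}; new: +{$}
  FOLLOW(S)={$}  FOLLOW(A)={$,b}  FOLLOW(B)={$}  FOLLOW(C)={$}
pass 2: (stable)
  FOLLOW(S)={$}  FOLLOW(A)={$,b}  FOLLOW(B)={$}  FOLLOW(C)={$}

FOLLOW(A) = ["$", "b"]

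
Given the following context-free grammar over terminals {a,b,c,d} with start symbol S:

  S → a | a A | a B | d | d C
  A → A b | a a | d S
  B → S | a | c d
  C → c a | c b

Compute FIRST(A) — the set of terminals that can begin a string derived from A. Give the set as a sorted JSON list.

FIRST iteration:
pass 1:
  A via A→a a: +{a}
  A via A→d S: +{d}
  B via B→a: +{a}
  B via B→c d: +{c}
  C via C→c a: +{c}
  S via S→a: +{a}
  S via S→d: +{d}
  FIRST(S)={a,d}  FIRST(A)={a,d}  FIRST(B)={a,c}  FIRST(C)={c}
pass 2:
  B via B→S: +{d}
  FIRST(S)={a,d}  FIRST(A)={a,d}  FIRST(B)={a,c,d}  FIRST(C)={c}
pass 3: — fixpoint
  FIRST(S)={a,d}  FIRST(A)={a,d}  FIRST(B)={a,c,d}  FIRST(C)={c}

FIRST(A) = ["a", "d"]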